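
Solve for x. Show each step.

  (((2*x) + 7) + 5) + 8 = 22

Step 1. [(((2*x) + 7) + 5) + 8 = 22] the outer +8 inverts by subtracting 8. So sub: ((2*x) + 7) + 5 = 14.
Step 2. [((2*x) + 7) + 5 = 14] subtract 5: x sits inside (… + 5) ⇒ sub: (2*x) + 7 = 9.
Step 3. [(2*x) + 7 = 9] peel the +7: subtract 7 from each side. So sub: 2*x = 2.
Step 4. [2*x = 2] 2·(inner) — divide through by 2 ⇒ div: x = 1.

Answer: x ∈ {1}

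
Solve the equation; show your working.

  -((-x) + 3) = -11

Step 1. [-((-x) + 3) = -11] leading − — multiply by −1, so neg: (-x) + 3 = 11.
Step 2. [(-x) + 3 = 11] 3 comes off first (subtract 3), so sub: -x = 8.
Step 3. [-x = 8] leading − — multiply by −1 ⇒ neg: x = -8.

Answer: x ∈ {-8}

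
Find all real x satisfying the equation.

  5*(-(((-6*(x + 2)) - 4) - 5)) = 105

Step 1. [5*(-(((-6*(x + 2)) - 4) - 5)) = 105] LHS = 5·(…); ÷5 both sides, so div: -(((-6*(x + 2)) - 4) - 5) = 21.
Step 2. [-(((-6*(x + 2)) - 4) - 5) = 21] LHS negated; negate both sides ⇒ neg: ((-6*(x + 2)) - 4) - 5 = -21.
Step 3. [((-6*(x + 2)) - 4) - 5 = -21] add 5: x sits inside (… - 5), so sub: (-6*(x + 2)) - 4 = -16.
Step 4. [(-6*(x + 2)) - 4 = -16] peel the -4: add 4 from each side ⇒ sub: -6*(x + 2) = -12.
Step 5. [-6*(x + 2) = -12] divide by the outer -6. So div: x + 2 = 2.
Step 6. [x + 2 = 2] +2 is outermost — subtract 2 both sides, so sub: x = 0.

Answer: x ∈ {0}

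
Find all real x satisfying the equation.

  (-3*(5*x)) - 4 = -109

Step 1. [(-3*(5*x)) - 4 = -109] the outer -4 inverts by adding 4. So sub: -3*(5*x) = -105.
Step 2. [-3*(5*x) = -105] divide by the outer -3, so div: 5*x = 35.
Step 3. [5*x = 35] divide by the outer 5. So div: x = 7.

Answer: x ∈ {7}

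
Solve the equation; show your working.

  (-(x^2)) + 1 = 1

Step 1. [(-(x^2)) + 1 = 1] the outer +1 inverts by subtracting 1. So sub: -(x^2) = 0.
Step 2. [-(x^2) = 0] flip signs both sides, so neg: x^2 = 0.
Step 3. [x^2 = 0] LHS squared, RHS 0 ≥ 0: apply √ (±) ⇒ sqrt: x = 0.

Answer: x ∈ {0}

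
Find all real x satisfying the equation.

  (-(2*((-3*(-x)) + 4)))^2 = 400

Step 1. [(-(2*((-3*(-x)) + 4)))^2 = 400] LHS squared, RHS 400 ≥ 0: apply √ (±) ⇒ sqrt: -(2*((-3*(-x)) + 4)) = 20 or -20.
Step 2. [-(2*((-3*(-x)) + 4)) = 20 or -20] leading − — multiply by −1, so neg: 2*((-3*(-x)) + 4) = -20 or 20.
Step 3. [2*((-3*(-x)) + 4) = -20 or 20] 2 out front; divide by 2, so div: (-3*(-x)) + 4 = -10 or 10.
Step 4. [(-3*(-x)) + 4 = -10 or 10] peel the +4: subtract 4 from each side. So sub: -3*(-x) = -14 or 6.
Step 5. [-3*(-x) = -14 or 6] leading coefficient -3: divide by -3. So div: -x = 14/3 or -2.
Step 6. [-x = 14/3 or -2] flip signs both sides ⇒ neg: x = -14/3 or 2.

Answer: x ∈ {-14/3, 2}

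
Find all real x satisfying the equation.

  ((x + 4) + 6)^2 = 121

Step 1. [((x + 4) + 6)^2 = 121] 121 ≥ 0, LHS is (·)² — take ±√. So sqrt: (x + 4) + 6 = 11 or -11.
Step 2. [(x + 4) + 6 = 11 or -11] +6 is outermost — subtract 6 both sides, so sub: x + 4 = 5 or -17.
Step 3. [x + 4 = 5 or -17] +4 is outermost — subtract 4 both sides, so sub: x = 1 or -21.

Answer: x ∈ {-21, 1}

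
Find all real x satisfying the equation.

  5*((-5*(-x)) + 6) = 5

Step 1. [5*((-5*(-x)) + 6) = 5] 5 out front; divide by 5, so div: (-5*(-x)) + 6 = 1.
Step 2. [(-5*(-x)) + 6 = 1] peel the +6: subtract 6 from each side. So sub: -5*(-x) = -5.
Step 3. [-5*(-x) = -5] leading coefficient -5: divide by -5. So div: -x = 1.
Step 4. [-x = 1] flip signs both sides ⇒ neg: x = -1.

Answer: x ∈ {-1}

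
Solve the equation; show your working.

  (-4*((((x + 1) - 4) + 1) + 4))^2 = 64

Step 1. [(-4*((((x + 1) - 4) + 1) + 4))^2 = 64] LHS squared, RHS 64 ≥ 0: apply √ (±), so sqrt: -4*((((x + 1) - 4) + 1) + 4) = 8 or -8.
Step 2. [-4*((((x + 1) - 4) + 1) + 4) = 8 or -8] divide by the outer -4. So div: (((x + 1) - 4) + 1) + 4 = -2 or 2.
Step 3. [(((x + 1) - 4) + 1) + 4 = -2 or 2] 4 comes off first (subtract 4) ⇒ sub: ((x + 1) - 4) + 1 = -6 or -2.
Step 4. [((x + 1) - 4) + 1 = -6 or -2] +1 is outermost — subtract 1 both sides. So sub: (x + 1) - 4 = -7 or -3.
Step 5. [(x + 1) - 4 = -7 or -3] the outer -4 inverts by adding 4 ⇒ sub: x + 1 = -3 or 1.
Step 6. [x + 1 = -3 or 1] subtract 1: x sits inside (… + 1) ⇒ sub: x = -4 or 0.

Answer: x ∈ {-4, 0}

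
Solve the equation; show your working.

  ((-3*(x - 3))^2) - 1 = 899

Step 1. [((-3*(x - 3))^2) - 1 = 899] -1 is outermost — add 1 both sides. So sub: (-3*(x - 3))^2 = 900.
Step 2. [(-3*(x - 3))^2 = 900] LHS squared, RHS 900 ≥ 0: apply √ (±). So sqrt: -3*(x - 3) = 30 or -30.
Step 3. [-3*(x - 3) = 30 or -30] -3·(inner) — divide through by -3 ⇒ div: x - 3 = -10 or 10.
Step 4. [x - 3 = -10 or 10] 3 comes off first (add 3) ⇒ sub: x = -7 or 13.

Answer: x ∈ {-7, 13}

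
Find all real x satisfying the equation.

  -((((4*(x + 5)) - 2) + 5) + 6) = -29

Step 1. [-((((4*(x + 5)) - 2) + 5) + 6) = -29] LHS negated; negate both sides, so neg: (((4*(x + 5)) - 2) + 5) + 6 = 29.
Step 2. [(((4*(x + 5)) - 2) + 5) + 6 = 29] subtract 6: x sits inside (… + 6) ⇒ sub: ((4*(x + 5)) - 2) + 5 = 23.
Step 3. [((4*(x + 5)) - 2) + 5 = 23] the outer +5 inverts by subtracting 5. So sub: (4*(x + 5)) - 2 = 18.
Step 4. [(4*(x + 5)) - 2 = 18] add 2: x sits inside (… - 2) ⇒ sub: 4*(x + 5) = 20.
Step 5. [4*(x + 5) = 20] 4·(inner) — divide through by 4, so div: x + 5 = 5.
Step 6. [x + 5 = 5] 5 comes off first (subtract 5). So sub: x = 0.

Answer: x ∈ {0}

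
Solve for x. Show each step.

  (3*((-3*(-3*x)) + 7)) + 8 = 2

Step 1. [(3*((-3*(-3*x)) + 7)) + 8 = 2] +8 is outermost — subtract 8 both sides, so sub: 3*((-3*(-3*x)) + 7) = -6.
Step 2. [3*((-3*(-3*x)) + 7) = -6] LHS = 3·(…); ÷3 both sides. So div: (-3*(-3*x)) + 7 = -2.
Step 3. [(-3*(-3*x)) + 7 = -2] +7 is outermost — subtract 7 both sides. So sub: -3*(-3*x) = -9.
Step 4. [-3*(-3*x) = -9] -3 out front; divide by -3, so div: -3*x = 3.
Step 5. [-3*x = 3] -3 out front; divide by -3 ⇒ div: x = -1.

Answer: x ∈ {-1}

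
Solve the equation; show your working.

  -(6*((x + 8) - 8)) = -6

Step 1. [-(6*((x + 8) - 8)) = -6] flip signs both sides, so neg: 6*((x + 8) - 8) = 6.
Step 2. [6*((x + 8) - 8) = 6] divide by the outer 6, so div: (x + 8) - 8 = 1.
Step 3. [(x + 8) - 8 = 1] -8 is outermost — add 8 both sides, so sub: x + 8 = 9.
Step 4. [x + 8 = 9] peel the +8: subtract 8 from each side ⇒ sub: x = 1.

Answer: x ∈ {1}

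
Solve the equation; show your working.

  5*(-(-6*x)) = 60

Step 1. [5*(-(-6*x)) = 60] LHS = 5·(…); ÷5 both sides, so div: -(-6*x) = 12.
Step 2. [-(-6*x) = 12] flip signs both sides ⇒ neg: -6*x = -12.
Step 3. [-6*x = -12] leading coefficient -6: divide by -6, so div: x = 2.

Answer: x ∈ {2}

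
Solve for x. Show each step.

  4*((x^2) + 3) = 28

Step 1. [4*((x^2) + 3) = 28] LHS = 4·(…); ÷4 both sides ⇒ div: (x^2) + 3 = 7.
Step 2. [(x^2) + 3 = 7] +3 is outermost — subtract 3 both sides ⇒ sub: x^2 = 4.
Step 3. [x^2 = 4] √ both sides: 4 ≥ 0 gives two branches, so sqrt: x = 2 or -2.

Answer: x ∈ {-2, 2}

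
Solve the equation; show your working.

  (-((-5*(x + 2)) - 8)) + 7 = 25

Step 1. [(-((-5*(x + 2)) - 8)) + 7 = 25] subtract 7: x sits inside (… + 7). So sub: -((-5*(x + 2)) - 8) = 18.
Step 2. [-((-5*(x + 2)) - 8) = 18] leading − — multiply by −1, so neg: (-5*(x + 2)) - 8 = -18.
Step 3. [(-5*(x + 2)) - 8 = -18] peel the -8: add 8 from each side. So sub: -5*(x + 2) = -10.
Step 4. [-5*(x + 2) = -10] LHS = -5·(…); ÷-5 both sides, so div: x + 2 = 2.
Step 5. [x + 2 = 2] +2 is outermost — subtract 2 both sides, so sub: x = 0.

Answer: x ∈ {0}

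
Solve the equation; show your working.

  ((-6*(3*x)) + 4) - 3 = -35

Step 1. [((-6*(3*x)) + 4) - 3 = -35] peel the -3: add 3 from each side. So sub: (-6*(3*x)) + 4 = -32.
Step 2. [(-6*(3*x)) + 4 = -32] the outer +4 inverts by subtracting 4, so sub: -6*(3*x) = -36.
Step 3. [-6*(3*x) = -36] leading coefficient -6: divide by -6, so div: 3*x = 6.
Step 4. [3*x = 6] 3 out front; divide by 3. So div: x = 2.

Answer: x ∈ {2}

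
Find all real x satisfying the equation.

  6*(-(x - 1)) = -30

Step 1. [6*(-(x - 1)) = -30] LHS = 6·(…); ÷6 both sides, so div: -(x - 1) = -5.
Step 2. [-(x - 1) = -5] leading − — multiply by −1, so neg: x - 1 = 5.
Step 3. [x - 1 = 5] peel the -1: add 1 from each side ⇒ sub: x = 6.

Answer: x ∈ {6}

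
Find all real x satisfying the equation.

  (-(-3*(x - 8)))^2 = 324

Step 1. [(-(-3*(x - 8)))^2 = 324] 324 ≥ 0, LHS is (·)² — take ±√ ⇒ sqrt: -(-3*(x - 8)) = 18 or -18.
Step 2. [-(-3*(x - 8)) = 18 or -18] LHS negated; negate both sides, so neg: -3*(x - 8) = -18 or 18.
Step 3. [-3*(x - 8) = -18 or 18] -3·(inner) — divide through by -3, so div: x - 8 = 6 or -6.
Step 4. [x - 8 = 6 or -6] -8 is outermost — add 8 both sides ⇒ sub: x = 14 or 2.

Answer: x ∈ {2, 14}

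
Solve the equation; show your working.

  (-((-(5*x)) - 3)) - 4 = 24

Step 1. [(-((-(5*x)) - 3)) - 4 = 24] add 4: x sits inside (… - 4). So sub: -((-(5*x)) - 3) = 28.
Step 2. [-((-(5*x)) - 3) = 28] leading − — multiply by −1. So neg: (-(5*x)) - 3 = -28.
Step 3. [(-(5*x)) - 3 = -28] 3 comes off first (add 3), so sub: -(5*x) = -25.
Step 4. [-(5*x) = -25] flip signs both sides ⇒ neg: 5*x = 25.
Step 5. [5*x = 25] 5·(inner) — divide through by 5 ⇒ div: x = 5.

Answer: x ∈ {5}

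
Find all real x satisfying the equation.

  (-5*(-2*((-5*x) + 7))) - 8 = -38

Step 1. [(-5*(-2*((-5*x) + 7))) - 8 = -38] 8 comes off first (add 8), so sub: -5*(-2*((-5*x) + 7)) = -30.
Step 2. [-5*(-2*((-5*x) + 7)) = -30] -5·(inner) — divide through by -5, so div: -2*((-5*x) + 7) = 6.
Step 3. [-2*((-5*x) + 7) = 6] LHS = -2·(…); ÷-2 both sides, so div: (-5*x) + 7 = -3.
Step 4. [(-5*x) + 7 = -3] 7 comes off first (subtract 7), so sub: -5*x = -10.
Step 5. [-5*x = -10] -5 out front; divide by -5. So div: x = 2.

Answer: x ∈ {2}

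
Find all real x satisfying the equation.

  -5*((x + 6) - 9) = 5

Step 1. [-5*((x + 6) - 9) = 5] leading coefficient -5: divide by -5 ⇒ div: (x + 6) - 9 = -1.
Step 2. [(x + 6) - 9 = -1] -9 is outermost — add 9 both sides, so sub: x + 6 = 8.
Step 3. [x + 6 = 8] subtract 6: x sits inside (… + 6), so sub: x = 2.

Answer: x ∈ {2}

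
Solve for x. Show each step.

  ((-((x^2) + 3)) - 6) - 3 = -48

Step 1. [((-((x^2) + 3)) - 6) - 3 = -48] -3 is outermost — add 3 both sides ⇒ sub: (-((x^2) + 3)) - 6 = -45.
Step 2. [(-((x^2) + 3)) - 6 = -45] 6 comes off first (add 6). So sub: -((x^2) + 3) = -39.
Step 3. [-((x^2) + 3) = -39] flip signs both sides, so neg: (x^2) + 3 = 39.
Step 4. [(x^2) + 3 = 39] peel the +3: subtract 3 from each side ⇒ sub: x^2 = 36.
Step 5. [x^2 = 36] 36 ≥ 0, LHS is (·)² — take ±√ ⇒ sqrt: x = 6 or -6.

Answer: x ∈ {-6, 6}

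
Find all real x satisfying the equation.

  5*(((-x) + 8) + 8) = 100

Step 1. [5*(((-x) + 8) + 8) = 100] 5·(inner) — divide through by 5, so div: ((-x) + 8) + 8 = 20.
Step 2. [((-x) + 8) + 8 = 20] subtract 8: x sits inside (… + 8). So sub: (-x) + 8 = 12.
Step 3. [(-x) + 8 = 12] the outer +8 inverts by subtracting 8, so sub: -x = 4.
Step 4. [-x = 4] leading − — multiply by −1 ⇒ neg: x = -4.

Answer: x ∈ {-4}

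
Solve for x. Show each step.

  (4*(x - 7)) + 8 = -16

Step 1. [(4*(x - 7)) + 8 = -16] the outer +8 inverts by subtracting 8 ⇒ sub: 4*(x - 7) = -24.
Step 2. [4*(x - 7) = -24] divide by the outer 4. So div: x - 7 = -6.
Step 3. [x - 7 = -6] add 7: x sits inside (… - 7), so sub: x = 1.

Answer: x ∈ {1}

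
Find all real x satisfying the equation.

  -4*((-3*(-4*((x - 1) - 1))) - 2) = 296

Step 1. [-4*((-3*(-4*((x - 1) - 1))) - 2) = 296] -4·(inner) — divide through by -4 ⇒ div: (-3*(-4*((x - 1) - 1))) - 2 = -74.
Step 2. [(-3*(-4*((x - 1) - 1))) - 2 = -74] 2 comes off first (add 2) ⇒ sub: -3*(-4*((x - 1) - 1)) = -72.
Step 3. [-3*(-4*((x - 1) - 1)) = -72] leading coefficient -3: divide by -3, so div: -4*((x - 1) - 1) = 24.
Step 4. [-4*((x - 1) - 1) = 24] -4·(inner) — divide through by -4 ⇒ div: (x - 1) - 1 = -6.
Step 5. [(x - 1) - 1 = -6] 1 comes off first (add 1) ⇒ sub: x - 1 = -5.
Step 6. [x - 1 = -5] 1 comes off first (add 1). So sub: x = -4.

Answer: x ∈ {-4}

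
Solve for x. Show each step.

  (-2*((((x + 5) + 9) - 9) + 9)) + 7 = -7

Step 1. [(-2*((((x + 5) + 9) - 9) + 9)) + 7 = -7] subtract 7: x sits inside (… + 7), so sub: -2*((((x + 5) + 9) - 9) + 9) = -14.
Step 2. [-2*((((x + 5) + 9) - 9) + 9) = -14] leading coefficient -2: divide by -2. So div: (((x + 5) + 9) - 9) + 9 = 7.
Step 3. [(((x + 5) + 9) - 9) + 9 = 7] 9 comes off first (subtract 9). So sub: ((x + 5) + 9) - 9 = -2.
Step 4. [((x + 5) + 9) - 9 = -2] add 9: x sits inside (… - 9) ⇒ sub: (x + 5) + 9 = 7.
Step 5. [(x + 5) + 9 = 7] the outer +9 inverts by subtracting 9 ⇒ sub: x + 5 = -2.
Step 6. [x + 5 = -2] subtract 5: x sits inside (… + 5) ⇒ sub: x = -7.

Answer: x ∈ {-7}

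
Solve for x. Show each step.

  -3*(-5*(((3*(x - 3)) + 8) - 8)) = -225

Step 1. [-3*(-5*(((3*(x - 3)) + 8) - 8)) = -225] divide by the outer -3, so div: -5*(((3*(x - 3)) + 8) - 8) = 75.
Step 2. [-5*(((3*(x - 3)) + 8) - 8) = 75] LHS = -5·(…); ÷-5 both sides ⇒ div: ((3*(x - 3)) + 8) - 8 = -15.
Step 3. [((3*(x - 3)) + 8) - 8 = -15] peel the -8: add 8 from each side, so sub: (3*(x - 3)) + 8 = -7.
Step 4. [(3*(x - 3)) + 8 = -7] the outer +8 inverts by subtracting 8, so sub: 3*(x - 3) = -15.
Step 5. [3*(x - 3) = -15] leading coefficient 3: divide by 3. So div: x - 3 = -5.
Step 6. [x - 3 = -5] -3 is outermost — add 3 both sides ⇒ sub: x = -2.

Answer: x ∈ {-2}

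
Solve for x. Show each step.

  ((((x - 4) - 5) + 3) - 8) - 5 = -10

Step 1. [((((x - 4) - 5) + 3) - 8) - 5 = -10] 5 comes off first (add 5). So sub: (((x - 4) - 5) + 3) - 8 = -5.
Step 2. [(((x - 4) - 5) + 3) - 8 = -5] -8 is outermost — add 8 both sides ⇒ sub: ((x - 4) - 5) + 3 = 3.
Step 3. [((x - 4) - 5) + 3 = 3] the outer +3 inverts by subtracting 3. So sub: (x - 4) - 5 = 0.
Step 4. [(x - 4) - 5 = 0] the outer -5 inverts by adding 5 ⇒ sub: x - 4 = 5.
Step 5. [x - 4 = 5] add 4: x sits inside (… - 4). So sub: x = 9.

Answer: x ∈ {9}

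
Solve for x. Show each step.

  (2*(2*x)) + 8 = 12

Step 1. [(2*(2*x)) + 8 = 12] 2 divides every term; factor it out ⇒ factor: (2*x) + 4 = 6.
Step 2. [(2*x) + 4 = 6] 4 comes off first (subtract 4). So sub: 2*x = 2.
Step 3. [2*x = 2] 2·(inner) — divide through by 2 ⇒ div: x = 1.

Answer: x ∈ {1}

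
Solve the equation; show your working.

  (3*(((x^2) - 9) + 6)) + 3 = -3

Step 1. [(3*(((x^2) - 9) + 6)) + 3 = -3] +3 is outermost — subtract 3 both sides. So sub: 3*(((x^2) - 9) + 6) = -6.
Step 2. [3*(((x^2) - 9) + 6) = -6] 3 out front; divide by 3 ⇒ div: ((x^2) - 9) + 6 = -2.
Step 3. [((x^2) - 9) + 6 = -2] peel the +6: subtract 6 from each side. So sub: (x^2) - 9 = -8.
Step 4. [(x^2) - 9 = -8] 9 comes off first (add 9), so sub: x^2 = 1.
Step 5. [x^2 = 1] √ both sides: 1 ≥ 0 gives two branches, so sqrt: x = 1 or -1.

Answer: x ∈ {-1, 1}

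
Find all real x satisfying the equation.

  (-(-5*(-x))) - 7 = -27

Step 1. [(-(-5*(-x))) - 7 = -27] the outer -7 inverts by adding 7. So sub: -(-5*(-x)) = -20.
Step 2. [-(-5*(-x)) = -20] flip signs both sides ⇒ neg: -5*(-x) = 20.
Step 3. [-5*(-x) = 20] -5·(inner) — divide through by -5. So div: -x = -4.
Step 4. [-x = -4] flip signs both sides, so neg: x = 4.

Answer: x ∈ {4}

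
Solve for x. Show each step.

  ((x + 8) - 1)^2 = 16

Step 1. [((x + 8) - 1)^2 = 16] √ both sides: 16 ≥ 0 gives two branches, so sqrt: (x + 8) - 1 = 4 or -4.
Step 2. [(x + 8) - 1 = 4 or -4] the outer -1 inverts by adding 1, so sub: x + 8 = 5 or -3.
Step 3. [x + 8 = 5 or -3] the outer +8 inverts by subtracting 8, so sub: x = -3 or -11.

Answer: x ∈ {-11, -3}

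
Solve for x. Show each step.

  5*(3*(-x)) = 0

Step 1. [5*(3*(-x)) = 0] divide by the outer 5. So div: 3*(-x) = 0.
Step 2. [3*(-x) = 0] 3·(inner) — divide through by 3. So div: -x = 0.
Step 3. [-x = 0] leading − — multiply by −1 ⇒ neg: x = 0.

Answer: x ∈ {0}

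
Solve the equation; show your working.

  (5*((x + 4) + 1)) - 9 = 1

Step 1. [(5*((x + 4) + 1)) - 9 = 1] the outer -9 inverts by adding 9 ⇒ sub: 5*((x + 4) + 1) = 10.
Step 2. [5*((x + 4) + 1) = 10] leading coefficient 5: divide by 5. So div: (x + 4) + 1 = 2.
Step 3. [(x + 4) + 1 = 2] +1 is outermost — subtract 1 both sides ⇒ sub: x + 4 = 1.
Step 4. [x + 4 = 1] subtract 4: x sits inside (… + 4). So sub: x = -3.

Answer: x ∈ {-3}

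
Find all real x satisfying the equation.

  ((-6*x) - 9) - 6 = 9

Step 1. [((-6*x) - 9) - 6 = 9] the outer -6 inverts by adding 6 ⇒ sub: (-6*x) - 9 = 15.
Step 2. [(-6*x) - 9 = 15] add 9: x sits inside (… - 9). So sub: -6*x = 24.
Step 3. [-6*x = 24] -6 out front; divide by -6 ⇒ div: x = -4.

Answer: x ∈ {-4}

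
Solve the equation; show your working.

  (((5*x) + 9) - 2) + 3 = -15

Step 1. [(((5*x) + 9) - 2) + 3 = -15] peel the +3: subtract 3 from each side ⇒ sub: ((5*x) + 9) - 2 = -18.
Step 2. [((5*x) + 9) - 2 = -18] -2 is outermost — add 2 both sides ⇒ sub: (5*x) + 9 = -16.
Step 3. [(5*x) + 9 = -16] 9 comes off first (subtract 9). So sub: 5*x = -25.
Step 4. [5*x = -25] divide by the outer 5 ⇒ div: x = -5.

Answer: x ∈ {-5}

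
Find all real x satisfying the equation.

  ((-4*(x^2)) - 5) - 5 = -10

Step 1. [((-4*(x^2)) - 5) - 5 = -10] add 5: x sits inside (… - 5). So sub: (-4*(x^2)) - 5 = -5.
Step 2. [(-4*(x^2)) - 5 = -5] add 5: x sits inside (… - 5) ⇒ sub: -4*(x^2) = 0.
Step 3. [-4*(x^2) = 0] divide by the outer -4, so div: x^2 = 0.
Step 4. [x^2 = 0] LHS squared, RHS 0 ≥ 0: apply √ (±). So sqrt: x = 0.

Answer: x ∈ {0}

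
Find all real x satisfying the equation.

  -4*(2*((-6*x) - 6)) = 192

Step 1. [-4*(2*((-6*x) - 6)) = 192] LHS = -4·(…); ÷-4 both sides ⇒ div: 2*((-6*x) - 6) = -48.
Step 2. [2*((-6*x) - 6) = -48] 2·(inner) — divide through by 2, so div: (-6*x) - 6 = -24.
Step 3. [(-6*x) - 6 = -24] add 6: x sits inside (… - 6), so sub: -6*x = -18.
Step 4. [-6*x = -18] leading coefficient -6: divide by -6 ⇒ div: x = 3.

Answer: x ∈ {3}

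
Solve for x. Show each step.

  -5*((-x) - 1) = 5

Step 1. [-5*((-x) - 1) = 5] -5 out front; divide by -5. So div: (-x) - 1 = -1.
Step 2. [(-x) - 1 = -1] -1 is outermost — add 1 both sides. So sub: -x = 0.
Step 3. [-x = 0] leading − — multiply by −1. So neg: x = 0.

Answer: x ∈ {0}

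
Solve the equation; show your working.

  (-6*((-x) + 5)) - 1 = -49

Step 1. [(-6*((-x) + 5)) - 1 = -49] add 1: x sits inside (… - 1), so sub: -6*((-x) + 5) = -48.
Step 2. [-6*((-x) + 5) = -48] LHS = -6·(…); ÷-6 both sides ⇒ div: (-x) + 5 = 8.
Step 3. [(-x) + 5 = 8] the outer +5 inverts by subtracting 5. So sub: -x = 3.
Step 4. [-x = 3] flip signs both sides, so neg: x = -3.

Answer: x ∈ {-3}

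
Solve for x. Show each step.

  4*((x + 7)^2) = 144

Step 1. [4*((x + 7)^2) = 144] leading coefficient 4: divide by 4, so div: (x + 7)^2 = 36.
Step 2. [(x + 7)^2 = 36] 36 ≥ 0, LHS is (·)² — take ±√, so sqrt: x + 7 = 6 or -6.
Step 3. [x + 7 = 6 or -6] 7 comes off first (subtract 7). So sub: x = -1 or -13.

Answer: x ∈ {-13, -1}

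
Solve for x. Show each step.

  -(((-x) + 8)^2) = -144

Step 1. [-(((-x) + 8)^2) = -144] flip signs both sides. So neg: ((-x) + 8)^2 = 144.
Step 2. [((-x) + 8)^2 = 144] 144 ≥ 0, LHS is (·)² — take ±√. So sqrt: (-x) + 8 = 12 or -12.
Step 3. [(-x) + 8 = 12 or -12] 8 comes off first (subtract 8), so sub: -x = 4 or -20.
Step 4. [-x = 4 or -20] LHS negated; negate both sides, so neg: x = -4 or 20.

Answer: x ∈ {-4, 20}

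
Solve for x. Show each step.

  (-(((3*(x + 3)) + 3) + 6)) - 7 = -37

Step 1. [(-(((3*(x + 3)) + 3) + 6)) - 7 = -37] peel the -7: add 7 from each side ⇒ sub: -(((3*(x + 3)) + 3) + 6) = -30.
Step 2. [-(((3*(x + 3)) + 3) + 6) = -30] leading − — multiply by −1. So neg: ((3*(x + 3)) + 3) + 6 = 30.
Step 3. [((3*(x + 3)) + 3) + 6 = 30] the outer +6 inverts by subtracting 6. So sub: (3*(x + 3)) + 3 = 24.
Step 4. [(3*(x + 3)) + 3 = 24] 3 divides every term; factor it out ⇒ factor: (x + 3) + 1 = 8.
Step 5. [(x + 3) + 1 = 8] peel the +1: subtract 1 from each side ⇒ sub: x + 3 = 7.
Step 6. [x + 3 = 7] +3 is outermost — subtract 3 both sides ⇒ sub: x = 4.

Answer: x ∈ {4}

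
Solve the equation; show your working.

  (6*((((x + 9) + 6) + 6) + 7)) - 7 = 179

Step 1. [(6*((((x + 9) + 6) + 6) + 7)) - 7 = 179] the outer -7 inverts by adding 7 ⇒ sub: 6*((((x + 9) + 6) + 6) + 7) = 186.
Step 2. [6*((((x + 9) + 6) + 6) + 7) = 186] leading coefficient 6: divide by 6. So div: (((x + 9) + 6) + 6) + 7 = 31.
Step 3. [(((x + 9) + 6) + 6) + 7 = 31] subtract 7: x sits inside (… + 7) ⇒ sub: ((x + 9) + 6) + 6 = 24.
Step 4. [((x + 9) + 6) + 6 = 24] the outer +6 inverts by subtracting 6, so sub: (x + 9) + 6 = 18.
Step 5. [(x + 9) + 6 = 18] 6 comes off first (subtract 6), so sub: x + 9 = 12.
Step 6. [x + 9 = 12] the outer +9 inverts by subtracting 9. So sub: x = 3.

Answer: x ∈ {3}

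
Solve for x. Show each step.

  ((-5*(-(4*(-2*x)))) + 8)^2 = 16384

Step 1. [((-5*(-(4*(-2*x)))) + 8)^2 = 16384] LHS squared, RHS 16384 ≥ 0: apply √ (±) ⇒ sqrt: (-5*(-(4*(-2*x)))) + 8 = 128 or -128.
Step 2. [(-5*(-(4*(-2*x)))) + 8 = 128 or -128] subtract 8: x sits inside (… + 8) ⇒ sub: -5*(-(4*(-2*x))) = 120 or -136.
Step 3. [-5*(-(4*(-2*x))) = 120 or -136] divide by the outer -5, so div: -(4*(-2*x)) = -24 or 136/5.
Step 4. [-(4*(-2*x)) = -24 or 136/5] flip signs both sides ⇒ neg: 4*(-2*x) = 24 or -136/5.
Step 5. [4*(-2*x) = 24 or -136/5] divide by the outer 4. So div: -2*x = 6 or -34/5.
Step 6. [-2*x = 6 or -34/5] LHS = -2·(…); ÷-2 both sides, so div: x = -3 or 17/5.

Answer: x ∈ {-3, 17/5}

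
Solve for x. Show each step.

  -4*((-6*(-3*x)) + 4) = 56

Step 1. [-4*((-6*(-3*x)) + 4) = 56] leading coefficient -4: divide by -4 ⇒ div: (-6*(-3*x)) + 4 = -14.
Step 2. [(-6*(-3*x)) + 4 = -14] +4 is outermost — subtract 4 both sides. So sub: -6*(-3*x) = -18.
Step 3. [-6*(-3*x) = -18] divide by the outer -6, so div: -3*x = 3.
Step 4. [-3*x = 3] -3 out front; divide by -3. So div: x = -1.

Answer: x ∈ {-1}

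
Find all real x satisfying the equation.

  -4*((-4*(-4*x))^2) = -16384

Step 1. [-4*((-4*(-4*x))^2) = -16384] LHS = -4·(…); ÷-4 both sides, so div: (-4*(-4*x))^2 = 4096.
Step 2. [(-4*(-4*x))^2 = 4096] 4096 ≥ 0, LHS is (·)² — take ±√. So sqrt: -4*(-4*x) = 64 or -64.
Step 3. [-4*(-4*x) = 64 or -64] -4 out front; divide by -4 ⇒ div: -4*x = -16 or 16.
Step 4. [-4*x = -16 or 16] divide by the outer -4, so div: x = 4 or -4.

Answer: x ∈ {-4, 4}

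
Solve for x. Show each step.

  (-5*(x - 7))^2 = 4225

Step 1. [(-5*(x - 7))^2 = 4225] √ both sides: 4225 ≥ 0 gives two branches, so sqrt: -5*(x - 7) = 65 or -65.
Step 2. [-5*(x - 7) = 65 or -65] -5·(inner) — divide through by -5 ⇒ div: x - 7 = -13 or 13.
Step 3. [x - 7 = -13 or 13] the outer -7 inverts by adding 7. So sub: x = -6 or 20.

Answer: x ∈ {-6, 20}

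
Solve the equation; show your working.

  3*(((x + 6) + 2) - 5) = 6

Step 1. [3*(((x + 6) + 2) - 5) = 6] leading coefficient 3: divide by 3. So div: ((x + 6) + 2) - 5 = 2.
Step 2. [((x + 6) + 2) - 5 = 2] add 5: x sits inside (… - 5). So sub: (x + 6) + 2 = 7.
Step 3. [(x + 6) + 2 = 7] subtract 2: x sits inside (… + 2) ⇒ sub: x + 6 = 5.
Step 4. [x + 6 = 5] the outer +6 inverts by subtracting 6 ⇒ sub: x = -1.

Answer: x ∈ {-1}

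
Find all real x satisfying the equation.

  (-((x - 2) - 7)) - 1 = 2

Step 1. [(-((x - 2) - 7)) - 1 = 2] the outer -1 inverts by adding 1, so sub: -((x - 2) - 7) = 3.
Step 2. [-((x - 2) - 7) = 3] LHS negated; negate both sides ⇒ neg: (x - 2) - 7 = -3.
Step 3. [(x - 2) - 7 = -3] -7 is outermost — add 7 both sides ⇒ sub: x - 2 = 4.
Step 4. [x - 2 = 4] -2 is outermost — add 2 both sides ⇒ sub: x = 6.

Answer: x ∈ {6}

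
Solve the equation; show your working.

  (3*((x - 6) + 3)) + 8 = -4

Step 1. [(3*((x - 6) + 3)) + 8 = -4] peel the +8: subtract 8 from each side ⇒ sub: 3*((x - 6) + 3) = -12.
Step 2. [3*((x - 6) + 3) = -12] LHS = 3·(…); ÷3 both sides, so div: (x - 6) + 3 = -4.
Step 3. [(x - 6) + 3 = -4] +3 is outermost — subtract 3 both sides ⇒ sub: x - 6 = -7.
Step 4. [x - 6 = -7] peel the -6: add 6 from each side. So sub: x = -1.

Answer: x ∈ {-1}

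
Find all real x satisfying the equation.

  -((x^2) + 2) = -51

Step 1. [-((x^2) + 2) = -51] leading − — multiply by −1. So neg: (x^2) + 2 = 51.
Step 2. [(x^2) + 2 = 51] the outer +2 inverts by subtracting 2. So sub: x^2 = 49.
Step 3. [x^2 = 49] LHS squared, RHS 49 ≥ 0: apply √ (±), so sqrt: x = 7 or -7.

Answer: x ∈ {-7, 7}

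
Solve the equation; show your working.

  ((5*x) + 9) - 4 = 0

Step 1. [((5*x) + 9) - 4 = 0] the outer -4 inverts by adding 4 ⇒ sub: (5*x) + 9 = 4.
Step 2. [(5*x) + 9 = 4] +9 is outermost — subtract 9 both sides ⇒ sub: 5*x = -5.
Step 3. [5*x = -5] 5 out front; divide by 5, so div: x = -1.

Answer: x ∈ {-1}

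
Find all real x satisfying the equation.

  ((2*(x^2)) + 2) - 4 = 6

Step 1. [((2*(x^2)) + 2) - 4 = 6] peel the -4: add 4 from each side ⇒ sub: (2*(x^2)) + 2 = 10.
Step 2. [(2*(x^2)) + 2 = 10] peel the +2: subtract 2 from each side. So sub: 2*(x^2) = 8.
Step 3. [2*(x^2) = 8] LHS = 2·(…); ÷2 both sides, so div: x^2 = 4.
Step 4. [x^2 = 4] √ both sides: 4 ≥ 0 gives two branches. So sqrt: x = 2 or -2.

Answer: x ∈ {-2, 2}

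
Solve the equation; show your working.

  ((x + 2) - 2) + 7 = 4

Step 1. [((x + 2) - 2) + 7 = 4] subtract 7: x sits inside (… + 7), so sub: (x + 2) - 2 = -3.
Step 2. [(x + 2) - 2 = -3] 2 comes off first (add 2). So sub: x + 2 = -1.
Step 3. [x + 2 = -1] +2 is outermost — subtract 2 both sides ⇒ sub: x = -3.

Answer: x ∈ {-3}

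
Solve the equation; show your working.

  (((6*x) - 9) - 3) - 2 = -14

Step 1. [(((6*x) - 9) - 3) - 2 = -14] peel the -2: add 2 from each side ⇒ sub: ((6*x) - 9) - 3 = -12.
Step 2. [((6*x) - 9) - 3 = -12] the outer -3 inverts by adding 3 ⇒ sub: (6*x) - 9 = -9.
Step 3. [(6*x) - 9 = -9] 9 comes off first (add 9). So sub: 6*x = 0.
Step 4. [6*x = 0] divide by the outer 6 ⇒ div: x = 0.

Answer: x ∈ {0}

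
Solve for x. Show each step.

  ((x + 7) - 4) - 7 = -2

Step 1. [((x + 7) - 4) - 7 = -2] 7 comes off first (add 7). So sub: (x + 7) - 4 = 5.
Step 2. [(x + 7) - 4 = 5] add 4: x sits inside (… - 4) ⇒ sub: x + 7 = 9.
Step 3. [x + 7 = 9] +7 is outermost — subtract 7 both sides. So sub: x = 2.

Answer: x ∈ {2}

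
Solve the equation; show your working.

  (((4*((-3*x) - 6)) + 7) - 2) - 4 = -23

Step 1. [(((4*((-3*x) - 6)) + 7) - 2) - 4 = -23] peel the -4: add 4 from each side. So sub: ((4*((-3*x) - 6)) + 7) - 2 = -19.
Step 2. [((4*((-3*x) - 6)) + 7) - 2 = -19] the outer -2 inverts by adding 2. So sub: (4*((-3*x) - 6)) + 7 = -17.
Step 3. [(4*((-3*x) - 6)) + 7 = -17] subtract 7: x sits inside (… + 7) ⇒ sub: 4*((-3*x) - 6) = -24.
Step 4. [4*((-3*x) - 6) = -24] leading coefficient 4: divide by 4, so div: (-3*x) - 6 = -6.
Step 5. [(-3*x) - 6 = -6] -3 divides every term; factor it out. So factor: x + 2 = 2.
Step 6. [x + 2 = 2] +2 is outermost — subtract 2 both sides. So sub: x = 0.

Answer: x ∈ {0}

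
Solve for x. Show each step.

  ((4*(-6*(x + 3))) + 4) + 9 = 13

Step 1. [((4*(-6*(x + 3))) + 4) + 9 = 13] +9 is outermost — subtract 9 both sides ⇒ sub: (4*(-6*(x + 3))) + 4 = 4.
Step 2. [(4*(-6*(x + 3))) + 4 = 4] 4 divides every term; factor it out ⇒ factor: (-6*(x + 3)) + 1 = 1.
Step 3. [(-6*(x + 3)) + 1 = 1] the outer +1 inverts by subtracting 1 ⇒ sub: -6*(x + 3) = 0.
Step 4. [-6*(x + 3) = 0] LHS = -6·(…); ÷-6 both sides ⇒ div: x + 3 = 0.
Step 5. [x + 3 = 0] subtract 3: x sits inside (… + 3) ⇒ sub: x = -3.

Answer: x ∈ {-3}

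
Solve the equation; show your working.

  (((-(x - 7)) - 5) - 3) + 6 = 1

Step 1. [(((-(x - 7)) - 5) - 3) + 6 = 1] +6 is outermost — subtract 6 both sides ⇒ sub: ((-(x - 7)) - 5) - 3 = -5.
Step 2. [((-(x - 7)) - 5) - 3 = -5] the outer -3 inverts by adding 3. So sub: (-(x - 7)) - 5 = -2.
Step 3. [(-(x - 7)) - 5 = -2] 5 comes off first (add 5). So sub: -(x - 7) = 3.
Step 4. [-(x - 7) = 3] leading − — multiply by −1, so neg: x - 7 = -3.
Step 5. [x - 7 = -3] peel the -7: add 7 from each side, so sub: x = 4.

Answer: x ∈ {4}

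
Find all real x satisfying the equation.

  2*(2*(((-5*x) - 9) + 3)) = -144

Step 1. [2*(2*(((-5*x) - 9) + 3)) = -144] divide by the outer 2 ⇒ div: 2*(((-5*x) - 9) + 3) = -72.
Step 2. [2*(((-5*x) - 9) + 3) = -72] LHS = 2·(…); ÷2 both sides, so div: ((-5*x) - 9) + 3 = -36.
Step 3. [((-5*x) - 9) + 3 = -36] +3 is outermost — subtract 3 both sides. So sub: (-5*x) - 9 = -39.
Step 4. [(-5*x) - 9 = -39] the outer -9 inverts by adding 9 ⇒ sub: -5*x = -30.
Step 5. [-5*x = -30] -5 out front; divide by -5. So div: x = 6.

Answer: x ∈ {6}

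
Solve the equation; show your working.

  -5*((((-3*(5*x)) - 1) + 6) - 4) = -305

Step 1. [-5*((((-3*(5*x)) - 1) + 6) - 4) = -305] LHS = -5·(…); ÷-5 both sides. So div: (((-3*(5*x)) - 1) + 6) - 4 = 61.
Step 2. [(((-3*(5*x)) - 1) + 6) - 4 = 61] the outer -4 inverts by adding 4 ⇒ sub: ((-3*(5*x)) - 1) + 6 = 65.
Step 3. [((-3*(5*x)) - 1) + 6 = 65] the outer +6 inverts by subtracting 6. So sub: (-3*(5*x)) - 1 = 59.
Step 4. [(-3*(5*x)) - 1 = 59] add 1: x sits inside (… - 1). So sub: -3*(5*x) = 60.
Step 5. [-3*(5*x) = 60] -3 out front; divide by -3, so div: 5*x = -20.
Step 6. [5*x = -20] divide by the outer 5, so div: x = -4.

Answer: x ∈ {-4}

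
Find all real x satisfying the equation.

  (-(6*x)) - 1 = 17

Step 1. [(-(6*x)) - 1 = 17] the outer -1 inverts by adding 1, so sub: -(6*x) = 18.
Step 2. [-(6*x) = 18] leading − — multiply by −1 ⇒ neg: 6*x = -18.
Step 3. [6*x = -18] LHS = 6·(…); ÷6 both sides ⇒ div: x = -3.

Answer: x ∈ {-3}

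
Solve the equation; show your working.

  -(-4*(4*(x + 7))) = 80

Step 1. [-(-4*(4*(x + 7))) = 80] LHS negated; negate both sides ⇒ neg: -4*(4*(x + 7)) = -80.
Step 2. [-4*(4*(x + 7)) = -80] divide by the outer -4. So div: 4*(x + 7) = 20.
Step 3. [4*(x + 7) = 20] 4 out front; divide by 4, so div: x + 7 = 5.
Step 4. [x + 7 = 5] peel the +7: subtract 7 from each side. So sub: x = -2.

Answer: x ∈ {-2}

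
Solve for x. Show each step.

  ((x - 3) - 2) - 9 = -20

Step 1. [((x - 3) - 2) - 9 = -20] add 9: x sits inside (… - 9). So sub: (x - 3) - 2 = -11.
Step 2. [(x - 3) - 2 = -11] the outer -2 inverts by adding 2, so sub: x - 3 = -9.
Step 3. [x - 3 = -9] add 3: x sits inside (… - 3) ⇒ sub: x = -6.

Answer: x ∈ {-6}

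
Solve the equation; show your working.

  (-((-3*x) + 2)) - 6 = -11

Step 1. [(-((-3*x) + 2)) - 6 = -11] peel the -6: add 6 from each side ⇒ sub: -((-3*x) + 2) = -5.
Step 2. [-((-3*x) + 2) = -5] flip signs both sides ⇒ neg: (-3*x) + 2 = 5.
Step 3. [(-3*x) + 2 = 5] 2 comes off first (subtract 2), so sub: -3*x = 3.
Step 4. [-3*x = 3] -3 out front; divide by -3. So div: x = -1.

Answer: x ∈ {-1}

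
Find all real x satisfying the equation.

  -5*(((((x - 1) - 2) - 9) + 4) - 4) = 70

Step 1. [-5*(((((x - 1) - 2) - 9) + 4) - 4) = 70] divide by the outer -5 ⇒ div: ((((x - 1) - 2) - 9) + 4) - 4 = -14.
Step 2. [((((x - 1) - 2) - 9) + 4) - 4 = -14] peel the -4: add 4 from each side. So sub: (((x - 1) - 2) - 9) + 4 = -10.
Step 3. [(((x - 1) - 2) - 9) + 4 = -10] 4 comes off first (subtract 4) ⇒ sub: ((x - 1) - 2) - 9 = -14.
Step 4. [((x - 1) - 2) - 9 = -14] -9 is outermost — add 9 both sides, so sub: (x - 1) - 2 = -5.
Step 5. [(x - 1) - 2 = -5] -2 is outermost — add 2 both sides ⇒ sub: x - 1 = -3.
Step 6. [x - 1 = -3] -1 is outermost — add 1 both sides, so sub: x = -2.

Answer: x ∈ {-2}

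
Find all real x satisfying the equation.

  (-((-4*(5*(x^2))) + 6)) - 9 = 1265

Step 1. [(-((-4*(5*(x^2))) + 6)) - 9 = 1265] the outer -9 inverts by adding 9. So sub: -((-4*(5*(x^2))) + 6) = 1274.
Step 2. [-((-4*(5*(x^2))) + 6) = 1274] flip signs both sides ⇒ neg: (-4*(5*(x^2))) + 6 = -1274.
Step 3. [(-4*(5*(x^2))) + 6 = -1274] 6 comes off first (subtract 6) ⇒ sub: -4*(5*(x^2)) = -1280.
Step 4. [-4*(5*(x^2)) = -1280] leading coefficient -4: divide by -4, so div: 5*(x^2) = 320.
Step 5. [5*(x^2) = 320] divide by the outer 5. So div: x^2 = 64.
Step 6. [x^2 = 64] 64 ≥ 0, LHS is (·)² — take ±√. So sqrt: x = 8 or -8.

Answer: x ∈ {-8, 8}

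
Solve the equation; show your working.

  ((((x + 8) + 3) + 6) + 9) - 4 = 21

Step 1. [((((x + 8) + 3) + 6) + 9) - 4 = 21] 4 comes off first (add 4), so sub: (((x + 8) + 3) + 6) + 9 = 25.
Step 2. [(((x + 8) + 3) + 6) + 9 = 25] +9 is outermost — subtract 9 both sides. So sub: ((x + 8) + 3) + 6 = 16.
Step 3. [((x + 8) + 3) + 6 = 16] +6 is outermost — subtract 6 both sides. So sub: (x + 8) + 3 = 10.
Step 4. [(x + 8) + 3 = 10] +3 is outermost — subtract 3 both sides. So sub: x + 8 = 7.
Step 5. [x + 8 = 7] subtract 8: x sits inside (… + 8). So sub: x = -1.

Answer: x ∈ {-1}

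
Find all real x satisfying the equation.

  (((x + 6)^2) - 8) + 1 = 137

Step 1. [(((x + 6)^2) - 8) + 1 = 137] +1 is outermost — subtract 1 both sides ⇒ sub: ((x + 6)^2) - 8 = 136.
Step 2. [((x + 6)^2) - 8 = 136] the outer -8 inverts by adding 8, so sub: (x + 6)^2 = 144.
Step 3. [(x + 6)^2 = 144] LHS squared, RHS 144 ≥ 0: apply √ (±) ⇒ sqrt: x + 6 = 12 or -12.
Step 4. [x + 6 = 12 or -12] subtract 6: x sits inside (… + 6), so sub: x = 6 or -18.

Answer: x ∈ {-18, 6}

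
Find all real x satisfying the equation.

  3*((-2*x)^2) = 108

Step 1. [3*((-2*x)^2) = 108] LHS = 3·(…); ÷3 both sides, so div: (-2*x)^2 = 36.
Step 2. [(-2*x)^2 = 36] √ both sides: 36 ≥ 0 gives two branches. So sqrt: -2*x = 6 or -6.
Step 3. [-2*x = 6 or -6] leading coefficient -2: divide by -2 ⇒ div: x = -3 or 3.

Answer: x ∈ {-3, 3}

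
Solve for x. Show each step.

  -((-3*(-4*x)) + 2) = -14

Step 1. [-((-3*(-4*x)) + 2) = -14] LHS negated; negate both sides. So neg: (-3*(-4*x)) + 2 = 14.
Step 2. [(-3*(-4*x)) + 2 = 14] peel the +2: subtract 2 from each side, so sub: -3*(-4*x) = 12.
Step 3. [-3*(-4*x) = 12] -3 out front; divide by -3, so div: -4*x = -4.
Step 4. [-4*x = -4] LHS = -4·(…); ÷-4 both sides. So div: x = 1.

Answer: x ∈ {1}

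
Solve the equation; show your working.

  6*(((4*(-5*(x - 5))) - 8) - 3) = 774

Step 1. [6*(((4*(-5*(x - 5))) - 8) - 3) = 774] LHS = 6·(…); ÷6 both sides, so div: ((4*(-5*(x - 5))) - 8) - 3 = 129.
Step 2. [((4*(-5*(x - 5))) - 8) - 3 = 129] peel the -3: add 3 from each side, so sub: (4*(-5*(x - 5))) - 8 = 132.
Step 3. [(4*(-5*(x - 5))) - 8 = 132] common factor 4 (LHS and 132) — divide through, so factor: (-5*(x - 5)) - 2 = 33.
Step 4. [(-5*(x - 5)) - 2 = 33] peel the -2: add 2 from each side, so sub: -5*(x - 5) = 35.
Step 5. [-5*(x - 5) = 35] -5 out front; divide by -5, so div: x - 5 = -7.
Step 6. [x - 5 = -7] -5 is outermost — add 5 both sides, so sub: x = -2.

Answer: x ∈ {-2}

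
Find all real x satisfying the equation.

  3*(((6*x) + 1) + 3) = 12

Step 1. [3*(((6*x) + 1) + 3) = 12] divide by the outer 3, so div: ((6*x) + 1) + 3 = 4.
Step 2. [((6*x) + 1) + 3 = 4] the outer +3 inverts by subtracting 3. So sub: (6*x) + 1 = 1.
Step 3. [(6*x) + 1 = 1] the outer +1 inverts by subtracting 1, so sub: 6*x = 0.
Step 4. [6*x = 0] divide by the outer 6. So div: x = 0.

Answer: x ∈ {0}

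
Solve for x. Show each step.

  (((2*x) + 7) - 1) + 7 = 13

Step 1. [(((2*x) + 7) - 1) + 7 = 13] peel the +7: subtract 7 from each side. So sub: ((2*x) + 7) - 1 = 6.
Step 2. [((2*x) + 7) - 1 = 6] the outer -1 inverts by adding 1 ⇒ sub: (2*x) + 7 = 7.
Step 3. [(2*x) + 7 = 7] 7 comes off first (subtract 7), so sub: 2*x = 0.
Step 4. [2*x = 0] LHS = 2·(…); ÷2 both sides ⇒ div: x = 0.

Answer: x ∈ {0}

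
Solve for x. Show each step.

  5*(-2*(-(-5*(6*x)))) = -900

Step 1. [5*(-2*(-(-5*(6*x)))) = -900] divide by the outer 5. So div: -2*(-(-5*(6*x))) = -180.
Step 2. [-2*(-(-5*(6*x))) = -180] -2·(inner) — divide through by -2 ⇒ div: -(-5*(6*x)) = 90.
Step 3. [-(-5*(6*x)) = 90] leading − — multiply by −1, so neg: -5*(6*x) = -90.
Step 4. [-5*(6*x) = -90] leading coefficient -5: divide by -5 ⇒ div: 6*x = 18.
Step 5. [6*x = 18] 6 out front; divide by 6, so div: x = 3.

Answer: x ∈ {3}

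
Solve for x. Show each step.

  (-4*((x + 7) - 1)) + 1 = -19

Step 1. [(-4*((x + 7) - 1)) + 1 = -19] 1 comes off first (subtract 1), so sub: -4*((x + 7) - 1) = -20.
Step 2. [-4*((x + 7) - 1) = -20] leading coefficient -4: divide by -4 ⇒ div: (x + 7) - 1 = 5.
Step 3. [(x + 7) - 1 = 5] add 1: x sits inside (… - 1), so sub: x + 7 = 6.
Step 4. [x + 7 = 6] peel the +7: subtract 7 from each side ⇒ sub: x = -1.

Answer: x ∈ {-1}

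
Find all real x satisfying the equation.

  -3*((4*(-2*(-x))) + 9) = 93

Step 1. [-3*((4*(-2*(-x))) + 9) = 93] -3·(inner) — divide through by -3, so div: (4*(-2*(-x))) + 9 = -31.
Step 2. [(4*(-2*(-x))) + 9 = -31] the outer +9 inverts by subtracting 9 ⇒ sub: 4*(-2*(-x)) = -40.
Step 3. [4*(-2*(-x)) = -40] leading coefficient 4: divide by 4 ⇒ div: -2*(-x) = -10.
Step 4. [-2*(-x) = -10] divide by the outer -2. So div: -x = 5.
Step 5. [-x = 5] LHS negated; negate both sides, so neg: x = -5.

Answer: x ∈ {-5}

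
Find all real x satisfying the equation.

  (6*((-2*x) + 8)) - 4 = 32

Step 1. [(6*((-2*x) + 8)) - 4 = 32] add 4: x sits inside (… - 4). So sub: 6*((-2*x) + 8) = 36.
Step 2. [6*((-2*x) + 8) = 36] 6 out front; divide by 6. So div: (-2*x) + 8 = 6.
Step 3. [(-2*x) + 8 = 6] common factor -2 (LHS and 6) — divide through, so factor: x - 4 = -3.
Step 4. [x - 4 = -3] add 4: x sits inside (… - 4). So sub: x = 1.

Answer: x ∈ {1}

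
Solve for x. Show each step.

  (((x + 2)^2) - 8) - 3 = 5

Step 1. [(((x + 2)^2) - 8) - 3 = 5] -3 is outermost — add 3 both sides, so sub: ((x + 2)^2) - 8 = 8.
Step 2. [((x + 2)^2) - 8 = 8] peel the -8: add 8 from each side. So sub: (x + 2)^2 = 16.
Step 3. [(x + 2)^2 = 16] √ both sides: 16 ≥ 0 gives two branches, so sqrt: x + 2 = 4 or -4.
Step 4. [x + 2 = 4 or -4] +2 is outermost — subtract 2 both sides ⇒ sub: x = 2 or -6.

Answer: x ∈ {-6, 2}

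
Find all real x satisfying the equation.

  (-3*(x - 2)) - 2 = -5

Step 1. [(-3*(x - 2)) - 2 = -5] peel the -2: add 2 from each side. So sub: -3*(x - 2) = -3.
Step 2. [-3*(x - 2) = -3] -3·(inner) — divide through by -3 ⇒ div: x - 2 = 1.
Step 3. [x - 2 = 1] the outer -2 inverts by adding 2, so sub: x = 3.

Answer: x ∈ {3}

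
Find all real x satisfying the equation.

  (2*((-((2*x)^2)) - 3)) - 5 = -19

Step 1. [(2*((-((2*x)^2)) - 3)) - 5 = -19] peel the -5: add 5 from each side, so sub: 2*((-((2*x)^2)) - 3) = -14.
Step 2. [2*((-((2*x)^2)) - 3) = -14] 2·(inner) — divide through by 2, so div: (-((2*x)^2)) - 3 = -7.
Step 3. [(-((2*x)^2)) - 3 = -7] the outer -3 inverts by adding 3 ⇒ sub: -((2*x)^2) = -4.
Step 4. [-((2*x)^2) = -4] leading − — multiply by −1, so neg: (2*x)^2 = 4.
Step 5. [(2*x)^2 = 4] 4 ≥ 0, LHS is (·)² — take ±√. So sqrt: 2*x = 2 or -2.
Step 6. [2*x = 2 or -2] 2 out front; divide by 2, so div: x = 1 or -1.

Answer: x ∈ {-1, 1}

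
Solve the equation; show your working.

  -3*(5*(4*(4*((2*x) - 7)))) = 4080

Step 1. [-3*(5*(4*(4*((2*x) - 7)))) = 4080] divide by the outer -3 ⇒ div: 5*(4*(4*((2*x) - 7))) = -1360.
Step 2. [5*(4*(4*((2*x) - 7))) = -1360] LHS = 5·(…); ÷5 both sides ⇒ div: 4*(4*((2*x) - 7)) = -272.
Step 3. [4*(4*((2*x) - 7)) = -272] 4·(inner) — divide through by 4. So div: 4*((2*x) - 7) = -68.
Step 4. [4*((2*x) - 7) = -68] divide by the outer 4, so div: (2*x) - 7 = -17.
Step 5. [(2*x) - 7 = -17] -7 is outermost — add 7 both sides ⇒ sub: 2*x = -10.
Step 6. [2*x = -10] 2·(inner) — divide through by 2. So div: x = -5.

Answer: x ∈ {-5}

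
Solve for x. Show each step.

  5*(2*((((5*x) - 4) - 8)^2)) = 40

Step 1. [5*(2*((((5*x) - 4) - 8)^2)) = 40] 5·(inner) — divide through by 5 ⇒ div: 2*((((5*x) - 4) - 8)^2) = 8.
Step 2. [2*((((5*x) - 4) - 8)^2) = 8] divide by the outer 2 ⇒ div: (((5*x) - 4) - 8)^2 = 4.
Step 3. [(((5*x) - 4) - 8)^2 = 4] √ both sides: 4 ≥ 0 gives two branches ⇒ sqrt: ((5*x) - 4) - 8 = 2 or -2.
Step 4. [((5*x) - 4) - 8 = 2 or -2] add 8: x sits inside (… - 8), so sub: (5*x) - 4 = 10 or 6.
Step 5. [(5*x) - 4 = 10 or 6] peel the -4: add 4 from each side ⇒ sub: 5*x = 14 or 10.
Step 6. [5*x = 14 or 10] 5 out front; divide by 5 ⇒ div: x = 14/5 or 2.

Answer: x ∈ {2, 14/5}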